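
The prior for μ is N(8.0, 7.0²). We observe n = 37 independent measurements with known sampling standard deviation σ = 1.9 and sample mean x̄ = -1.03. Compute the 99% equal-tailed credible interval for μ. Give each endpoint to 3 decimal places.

Posterior precision = 1/7.0² + 37/1.9² = 0.0204 + 10.2493 = 10.2697, so posterior SD = 0.3120.
Posterior mean = (8.0/7.0² + 37·-1.03/1.9²) / 10.2697 = -1.0121.
Interval: -1.0121 ± 2.576 × 0.3120 → [-1.816, -0.208].

[-1.816, -0.208]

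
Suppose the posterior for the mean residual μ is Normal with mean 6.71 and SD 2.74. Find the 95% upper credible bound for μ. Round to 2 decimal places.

11.22

Need U with P(μ ≤ U) = 0.95: U = 6.71 + z_{0.05}·2.74.
z = 1.645; U = 6.71 + 1.645 × 2.74 = 11.22.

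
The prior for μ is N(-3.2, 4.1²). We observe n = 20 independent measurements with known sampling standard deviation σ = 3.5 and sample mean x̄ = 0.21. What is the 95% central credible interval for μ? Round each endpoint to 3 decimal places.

Posterior precision = 1/4.1² + 20/3.5² = 0.0595 + 1.6327 = 1.6921, so posterior SD = 0.7687.
Posterior mean = (-3.2/4.1² + 20·0.21/3.5²) / 1.6921 = 0.0901.
Interval: 0.0901 ± 1.960 × 0.7687 → [-1.417, 1.597].

[-1.417, 1.597]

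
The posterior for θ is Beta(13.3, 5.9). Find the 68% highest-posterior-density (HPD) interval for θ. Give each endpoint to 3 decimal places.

[0.605, 0.811]

The posterior is unimodal and skewed, so the HPD interval has equal density at both endpoints and is the shortest 68% interval.
Solving f(0.605) = f(0.811) with F(0.811) − F(0.605) = 0.68 gives [0.605, 0.811].
For comparison, the equal-tailed interval is [0.589, 0.797]; the HPD is narrower and shifted toward the mode.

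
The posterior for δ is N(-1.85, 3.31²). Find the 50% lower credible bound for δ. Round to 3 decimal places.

Need L with P(δ ≥ L) = 0.50: L = -1.85 − z_{0.5}·3.31.
z = 0.000; L = -1.85 − 0.000 × 3.31 = -1.850.

-1.850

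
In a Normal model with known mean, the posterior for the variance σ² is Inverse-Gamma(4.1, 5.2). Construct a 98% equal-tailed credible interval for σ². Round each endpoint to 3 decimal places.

Inverse-Gamma(4.1, 5.2) quantiles: F⁻¹(0.01) and F⁻¹(0.99).
Equivalently, 1/σ² ~ Gamma(4.1, rate = 5.2); invert its 0.99 and 0.01 quantiles.
Posterior mean ≈ 1.677, SD ≈ 1.158; a Normal approximation gives roughly [-1.015, 4.370].
Exact: lower = 0.510; upper = 6.004.

[0.510, 6.004]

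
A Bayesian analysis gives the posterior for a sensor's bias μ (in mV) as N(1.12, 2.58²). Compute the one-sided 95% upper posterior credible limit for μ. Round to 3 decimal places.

5.364

Need U with P(μ ≤ U) = 0.95: U = 1.12 + z_{0.05}·2.58.
z = 1.645; U = 1.12 + 1.645 × 2.58 = 5.364.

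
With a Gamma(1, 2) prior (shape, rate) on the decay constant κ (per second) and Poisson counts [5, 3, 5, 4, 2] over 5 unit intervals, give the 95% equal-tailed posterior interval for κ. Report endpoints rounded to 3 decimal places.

[1.745, 4.239]

Posterior: Gamma(1+19, 2+5) = Gamma(20, 7) (shape, rate).
Equal-tailed 95% interval: Gamma(20, 7) quantiles at 0.025 and 0.975.
Posterior mean ≈ 2.857, SD ≈ 0.639; a Normal approximation gives roughly [1.605, 4.109].
Exact: lower = 1.745; upper = 4.239.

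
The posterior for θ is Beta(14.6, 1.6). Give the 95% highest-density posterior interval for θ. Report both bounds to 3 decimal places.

[0.760, 1.000]

The posterior is unimodal and skewed, so the HPD interval has equal density at both endpoints and is the shortest 95% interval.
Solving f(0.760) = f(1.000) with F(1.000) − F(0.760) = 0.95 gives [0.760, 1.000].
For comparison, the equal-tailed interval is [0.722, 0.991]; the HPD is narrower and shifted toward the mode.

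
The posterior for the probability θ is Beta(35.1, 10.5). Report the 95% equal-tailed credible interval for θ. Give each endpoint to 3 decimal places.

[0.639, 0.878]

Posterior: Beta(35.1, 10.5).
Equal-tailed 95% interval: the 0.025 and 0.975 quantiles of Beta(35.1, 10.5).
Posterior mean ≈ 0.770, SD ≈ 0.062; a Normal approximation gives roughly [0.649, 0.891].
Exact: F⁻¹(0.025) = 0.639; F⁻¹(0.975) = 0.878.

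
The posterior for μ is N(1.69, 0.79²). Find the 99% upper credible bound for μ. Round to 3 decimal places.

3.528

Need U with P(μ ≤ U) = 0.99: U = 1.69 + z_{0.01}·0.79.
z = 2.326; U = 1.69 + 2.326 × 0.79 = 3.528.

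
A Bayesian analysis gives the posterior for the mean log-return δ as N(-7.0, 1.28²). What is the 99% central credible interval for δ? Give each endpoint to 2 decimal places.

The posterior is symmetric, so the 99% equal-tailed interval is δ = -7.0 ± z·1.28 with z = 2.576.
Half-width: 2.576 × 1.28 = 3.30.
-7.0 − 3.30 = -10.30; -7.0 + 3.30 = -3.70.

[-10.30, -3.70]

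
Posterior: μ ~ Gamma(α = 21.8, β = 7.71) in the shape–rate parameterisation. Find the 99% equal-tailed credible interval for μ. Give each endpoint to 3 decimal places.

[1.511, 4.629]

Posterior: Gamma(shape 21.8, rate 7.71).
Equal-tailed 99% interval: Gamma(21.8, 7.71) quantiles at 0.005 and 0.995.
Posterior mean ≈ 2.827, SD ≈ 0.606; a Normal approximation gives roughly [1.268, 4.387].
Exact: lower = 1.511; upper = 4.629.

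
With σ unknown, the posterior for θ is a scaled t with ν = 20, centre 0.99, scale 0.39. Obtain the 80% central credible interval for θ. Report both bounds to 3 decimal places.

The t_20 distribution is symmetric; the 80% interval is 0.99 ± t·0.39 with t_{0.9,20} = 1.325.
Half-width: 1.325 × 0.39 = 0.517.
0.99 − 0.517 = 0.473; 0.99 + 0.517 = 1.507.

[0.473, 1.507]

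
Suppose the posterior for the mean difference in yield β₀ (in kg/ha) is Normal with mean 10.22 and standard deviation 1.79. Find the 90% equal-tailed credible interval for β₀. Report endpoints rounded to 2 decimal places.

[7.28, 13.16]

The posterior is symmetric, so the 90% equal-tailed interval is β₀ = 10.22 ± z·1.79 with z = 1.645.
Half-width: 1.645 × 1.79 = 2.94.
10.22 − 2.94 = 7.28; 10.22 + 2.94 = 13.16.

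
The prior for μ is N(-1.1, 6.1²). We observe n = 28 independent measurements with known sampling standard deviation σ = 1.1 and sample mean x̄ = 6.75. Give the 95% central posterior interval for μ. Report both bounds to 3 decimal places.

Posterior precision = 1/6.1² + 28/1.1² = 0.0269 + 23.1405 = 23.1674, so posterior SD = 0.2078.
Posterior mean = (-1.1/6.1² + 28·6.75/1.1²) / 23.1674 = 6.7409.
Interval: 6.7409 ± 1.960 × 0.2078 → [6.334, 7.148].

[6.334, 7.148]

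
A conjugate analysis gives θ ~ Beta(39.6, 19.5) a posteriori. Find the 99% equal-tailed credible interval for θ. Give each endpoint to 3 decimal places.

Posterior: Beta(39.6, 19.5).
Equal-tailed 99% interval: the 0.005 and 0.995 quantiles of Beta(39.6, 19.5).
Posterior mean ≈ 0.670, SD ≈ 0.061; a Normal approximation gives roughly [0.514, 0.826].
Exact: F⁻¹(0.005) = 0.506; F⁻¹(0.995) = 0.813.

[0.506, 0.813]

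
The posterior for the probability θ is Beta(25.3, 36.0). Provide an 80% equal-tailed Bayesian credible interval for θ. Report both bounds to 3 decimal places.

[0.333, 0.494]

Posterior: Beta(25.3, 36.0).
Equal-tailed 80% interval: the 0.1 and 0.9 quantiles of Beta(25.3, 36.0).
Posterior mean ≈ 0.413, SD ≈ 0.062; a Normal approximation gives roughly [0.333, 0.493].
Exact: F⁻¹(0.1) = 0.333; F⁻¹(0.9) = 0.494.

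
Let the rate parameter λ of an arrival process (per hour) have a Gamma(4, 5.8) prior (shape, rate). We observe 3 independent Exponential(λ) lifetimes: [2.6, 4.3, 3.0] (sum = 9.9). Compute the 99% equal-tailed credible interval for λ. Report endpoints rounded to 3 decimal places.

[0.130, 0.997]

Posterior: Gamma(4+3, 5.8+9.9) = Gamma(7, 15.7) (shape, rate).
Equal-tailed 99% interval: Gamma(7, 15.7) quantiles at 0.005 and 0.995.
Posterior mean ≈ 0.446, SD ≈ 0.169; a Normal approximation gives roughly [0.012, 0.880].
Exact: lower = 0.130; upper = 0.997.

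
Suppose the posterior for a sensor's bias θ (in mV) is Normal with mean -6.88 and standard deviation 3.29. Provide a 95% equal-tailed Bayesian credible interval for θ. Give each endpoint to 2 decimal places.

The posterior is symmetric, so the 95% equal-tailed interval is θ = -6.88 ± z·3.29 with z = 1.960.
Half-width: 1.960 × 3.29 = 6.45.
-6.88 − 6.45 = -13.33; -6.88 + 6.45 = -0.43.

[-13.33, -0.43]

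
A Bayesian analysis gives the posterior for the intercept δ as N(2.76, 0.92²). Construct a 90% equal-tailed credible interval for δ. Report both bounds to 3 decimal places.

[1.247, 4.273]

The posterior is symmetric, so the 90% equal-tailed interval is δ = 2.76 ± z·0.92 with z = 1.645.
Half-width: 1.645 × 0.92 = 1.513.
2.76 − 1.513 = 1.247; 2.76 + 1.513 = 4.273.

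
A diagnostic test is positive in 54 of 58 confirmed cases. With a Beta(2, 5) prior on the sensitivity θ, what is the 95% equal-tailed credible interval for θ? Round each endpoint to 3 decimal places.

[0.768, 0.934]

Posterior: Beta(2+54, 5+4) = Beta(56, 9).
Equal-tailed 95% interval: the 0.025 and 0.975 quantiles of Beta(56, 9).
Posterior mean ≈ 0.862, SD ≈ 0.043; a Normal approximation gives roughly [0.778, 0.945].
Exact: F⁻¹(0.025) = 0.768; F⁻¹(0.975) = 0.934.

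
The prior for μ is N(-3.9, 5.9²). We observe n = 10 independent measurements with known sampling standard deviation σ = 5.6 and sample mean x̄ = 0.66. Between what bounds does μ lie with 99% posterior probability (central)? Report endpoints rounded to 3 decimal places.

Posterior precision = 1/5.9² + 10/5.6² = 0.0287 + 0.3189 = 0.3476, so posterior SD = 1.6961.
Posterior mean = (-3.9/5.9² + 10·0.66/5.6²) / 0.3476 = 0.2831.
Interval: 0.2831 ± 2.576 × 1.6961 → [-4.086, 4.652].

[-4.086, 4.652]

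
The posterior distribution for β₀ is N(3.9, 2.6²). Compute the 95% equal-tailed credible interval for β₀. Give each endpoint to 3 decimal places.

[-1.196, 8.996]

The posterior is symmetric, so the 95% equal-tailed interval is β₀ = 3.9 ± z·2.6 with z = 1.960.
Half-width: 1.960 × 2.6 = 5.096.
3.9 − 5.096 = -1.196; 3.9 + 5.096 = 8.996.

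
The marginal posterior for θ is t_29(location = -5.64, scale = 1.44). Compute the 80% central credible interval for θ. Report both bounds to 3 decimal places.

[-7.528, -3.752]

The t_29 distribution is symmetric; the 80% interval is -5.64 ± t·1.44 with t_{0.9,29} = 1.311.
Half-width: 1.311 × 1.44 = 1.888.
-5.64 − 1.888 = -7.528; -5.64 + 1.888 = -3.752.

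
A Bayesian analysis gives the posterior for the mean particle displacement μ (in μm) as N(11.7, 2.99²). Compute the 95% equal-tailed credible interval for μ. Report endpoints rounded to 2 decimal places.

[5.84, 17.56]

The posterior is symmetric, so the 95% equal-tailed interval is μ = 11.7 ± z·2.99 with z = 1.960.
Half-width: 1.960 × 2.99 = 5.86.
11.7 − 5.86 = 5.84; 11.7 + 5.86 = 17.56.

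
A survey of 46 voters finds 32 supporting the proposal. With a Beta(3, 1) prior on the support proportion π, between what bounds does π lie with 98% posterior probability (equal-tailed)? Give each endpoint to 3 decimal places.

Posterior: Beta(3+32, 1+14) = Beta(35, 15).
Equal-tailed 98% interval: the 0.01 and 0.99 quantiles of Beta(35, 15).
Posterior mean ≈ 0.700, SD ≈ 0.064; a Normal approximation gives roughly [0.551, 0.849].
Exact: F⁻¹(0.01) = 0.541; F⁻¹(0.99) = 0.836.

[0.541, 0.836]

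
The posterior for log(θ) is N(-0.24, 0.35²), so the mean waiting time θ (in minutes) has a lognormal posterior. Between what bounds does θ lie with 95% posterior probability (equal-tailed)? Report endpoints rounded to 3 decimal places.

On the log scale the 95% interval is -0.24 ± 1.960 × 0.35 = [-0.9260, 0.4460].
Exponentiate: [e^-0.9260, e^0.4460] = [0.396, 1.562].

[0.396, 1.562]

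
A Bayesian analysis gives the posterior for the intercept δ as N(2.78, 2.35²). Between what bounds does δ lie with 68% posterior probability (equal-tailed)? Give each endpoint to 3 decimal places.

[0.443, 5.117]

The posterior is symmetric, so the 68% equal-tailed interval is δ = 2.78 ± z·2.35 with z = 0.994.
Half-width: 0.994 × 2.35 = 2.337.
2.78 − 2.337 = 0.443; 2.78 + 2.337 = 5.117.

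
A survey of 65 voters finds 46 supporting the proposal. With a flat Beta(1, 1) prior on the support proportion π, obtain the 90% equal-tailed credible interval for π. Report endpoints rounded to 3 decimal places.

[0.607, 0.789]

Posterior: Beta(1+46, 1+19) = Beta(47, 20).
Equal-tailed 90% interval: the 0.05 and 0.95 quantiles of Beta(47, 20).
Posterior mean ≈ 0.701, SD ≈ 0.055; a Normal approximation gives roughly [0.610, 0.793].
Exact: F⁻¹(0.05) = 0.607; F⁻¹(0.95) = 0.789.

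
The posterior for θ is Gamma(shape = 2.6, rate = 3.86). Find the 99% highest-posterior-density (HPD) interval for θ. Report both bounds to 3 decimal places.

[0.017, 2.006]

The posterior is unimodal and skewed, so the HPD interval has equal density at both endpoints and is the shortest 99% interval.
Solving f(0.017) = f(2.006) with F(2.006) − F(0.017) = 0.99 gives [0.017, 2.006].
For comparison, the equal-tailed interval is [0.060, 2.217]; the HPD is narrower and shifted toward the mode.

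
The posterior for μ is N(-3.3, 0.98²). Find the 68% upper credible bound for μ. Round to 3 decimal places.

-2.842

Need U with P(μ ≤ U) = 0.68: U = -3.3 + z_{0.32}·0.98.
z = 0.468; U = -3.3 + 0.468 × 0.98 = -2.842.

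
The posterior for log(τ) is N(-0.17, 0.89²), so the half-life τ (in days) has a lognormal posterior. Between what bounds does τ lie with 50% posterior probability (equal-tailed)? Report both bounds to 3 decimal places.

[0.463, 1.538]

On the log scale the 50% interval is -0.17 ± 0.674 × 0.89 = [-0.7703, 0.4303].
Exponentiate: [e^-0.7703, e^0.4303] = [0.463, 1.538].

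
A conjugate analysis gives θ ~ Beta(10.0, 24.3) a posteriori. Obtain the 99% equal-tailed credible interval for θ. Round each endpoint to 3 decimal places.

Posterior: Beta(10.0, 24.3).
Equal-tailed 99% interval: the 0.005 and 0.995 quantiles of Beta(10.0, 24.3).
Posterior mean ≈ 0.292, SD ≈ 0.076; a Normal approximation gives roughly [0.095, 0.489].
Exact: F⁻¹(0.005) = 0.122; F⁻¹(0.995) = 0.506.

[0.122, 0.506]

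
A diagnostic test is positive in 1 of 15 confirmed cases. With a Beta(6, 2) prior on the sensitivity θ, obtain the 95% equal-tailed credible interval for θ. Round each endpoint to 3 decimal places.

Posterior: Beta(6+1, 2+14) = Beta(7, 16).
Equal-tailed 95% interval: the 0.025 and 0.975 quantiles of Beta(7, 16).
Posterior mean ≈ 0.304, SD ≈ 0.094; a Normal approximation gives roughly [0.120, 0.488].
Exact: F⁻¹(0.025) = 0.139; F⁻¹(0.975) = 0.502.

[0.139, 0.502]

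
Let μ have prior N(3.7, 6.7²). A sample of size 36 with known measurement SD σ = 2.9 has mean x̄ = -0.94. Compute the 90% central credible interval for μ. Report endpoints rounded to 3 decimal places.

[-1.709, -0.123]

Posterior precision = 1/6.7² + 36/2.9² = 0.0223 + 4.2806 = 4.3029, so posterior SD = 0.4821.
Posterior mean = (3.7/6.7² + 36·-0.94/2.9²) / 4.3029 = -0.9160.
Interval: -0.9160 ± 1.645 × 0.4821 → [-1.709, -0.123].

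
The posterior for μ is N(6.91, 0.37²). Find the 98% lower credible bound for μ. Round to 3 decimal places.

6.150

Need L with P(μ ≥ L) = 0.98: L = 6.91 − z_{0.02}·0.37.
z = 2.054; L = 6.91 − 2.054 × 0.37 = 6.150.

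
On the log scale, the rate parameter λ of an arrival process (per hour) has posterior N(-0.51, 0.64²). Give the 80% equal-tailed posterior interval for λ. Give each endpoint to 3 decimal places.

On the log scale the 80% interval is -0.51 ± 1.282 × 0.64 = [-1.3302, 0.3102].
Exponentiate: [e^-1.3302, e^0.3102] = [0.264, 1.364].

[0.264, 1.364]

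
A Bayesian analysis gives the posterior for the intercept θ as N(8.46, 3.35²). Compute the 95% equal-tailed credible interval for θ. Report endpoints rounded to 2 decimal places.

The posterior is symmetric, so the 95% equal-tailed interval is θ = 8.46 ± z·3.35 with z = 1.960.
Half-width: 1.960 × 3.35 = 6.57.
8.46 − 6.57 = 1.89; 8.46 + 6.57 = 15.03.

[1.89, 15.03]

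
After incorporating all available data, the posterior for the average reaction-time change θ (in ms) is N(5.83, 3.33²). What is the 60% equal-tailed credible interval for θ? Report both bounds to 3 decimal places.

The posterior is symmetric, so the 60% equal-tailed interval is θ = 5.83 ± z·3.33 with z = 0.842.
Half-width: 0.842 × 3.33 = 2.803.
5.83 − 2.803 = 3.027; 5.83 + 2.803 = 8.633.

[3.027, 8.633]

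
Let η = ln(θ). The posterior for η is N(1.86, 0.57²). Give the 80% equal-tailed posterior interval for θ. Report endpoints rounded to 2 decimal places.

[3.09, 13.34]

On the log scale the 80% interval is 1.86 ± 1.282 × 0.57 = [1.1295, 2.5905].
Exponentiate: [e^1.1295, e^2.5905] = [3.09, 13.34].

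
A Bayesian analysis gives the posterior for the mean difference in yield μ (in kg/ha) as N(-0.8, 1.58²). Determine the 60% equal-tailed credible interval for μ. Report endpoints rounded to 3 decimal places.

[-2.130, 0.530]

The posterior is symmetric, so the 60% equal-tailed interval is μ = -0.8 ± z·1.58 with z = 0.842.
Half-width: 0.842 × 1.58 = 1.330.
-0.8 − 1.330 = -2.130; -0.8 + 1.330 = 0.530.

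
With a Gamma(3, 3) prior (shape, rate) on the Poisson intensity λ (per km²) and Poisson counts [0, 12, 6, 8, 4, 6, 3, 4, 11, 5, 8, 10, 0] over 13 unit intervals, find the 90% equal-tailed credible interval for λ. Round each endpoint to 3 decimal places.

Posterior: Gamma(3+77, 3+13) = Gamma(80, 16) (shape, rate).
Equal-tailed 90% interval: Gamma(80, 16) quantiles at 0.05 and 0.95.
Posterior mean ≈ 5.000, SD ≈ 0.559; a Normal approximation gives roughly [4.080, 5.920].
Exact: lower = 4.117; upper = 5.954.

[4.117, 5.954]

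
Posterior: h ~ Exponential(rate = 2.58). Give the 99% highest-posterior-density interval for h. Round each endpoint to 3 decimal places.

The exponential density is strictly decreasing on [0, ∞), so the HPD interval is anchored at 0: [0, q] with P(h ≤ q) = 0.99.
q = −ln(1 − 0.99) / 2.58 = 4.6052 / 2.58 = 1.785.

[0.000, 1.785]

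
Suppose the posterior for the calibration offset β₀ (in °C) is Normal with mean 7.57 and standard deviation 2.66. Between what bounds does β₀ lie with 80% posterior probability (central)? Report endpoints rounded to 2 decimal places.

The posterior is symmetric, so the 80% equal-tailed interval is β₀ = 7.57 ± z·2.66 with z = 1.282.
Half-width: 1.282 × 2.66 = 3.41.
7.57 − 3.41 = 4.16; 7.57 + 3.41 = 10.98.

[4.16, 10.98]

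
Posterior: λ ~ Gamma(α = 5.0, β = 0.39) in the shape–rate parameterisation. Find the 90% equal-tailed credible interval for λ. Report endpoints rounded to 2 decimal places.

[5.05, 23.47]

Posterior: Gamma(shape 5.0, rate 0.39).
Equal-tailed 90% interval: Gamma(5.0, 0.39) quantiles at 0.05 and 0.95.
Posterior mean ≈ 12.82, SD ≈ 5.73; a Normal approximation gives roughly [3.39, 22.25].
Exact: lower = 5.05; upper = 23.47.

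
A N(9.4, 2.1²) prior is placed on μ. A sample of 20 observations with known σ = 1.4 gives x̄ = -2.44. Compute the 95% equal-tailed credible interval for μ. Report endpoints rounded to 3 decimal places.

Posterior precision = 1/2.1² + 20/1.4² = 0.2268 + 10.2041 = 10.4308, so posterior SD = 0.3096.
Posterior mean = (9.4/2.1² + 20·-2.44/1.4²) / 10.4308 = -2.1826.
Interval: -2.1826 ± 1.960 × 0.3096 → [-2.789, -1.576].

[-2.789, -1.576]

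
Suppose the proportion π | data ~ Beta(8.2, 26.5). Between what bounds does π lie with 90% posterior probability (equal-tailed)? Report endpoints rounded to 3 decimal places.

[0.129, 0.362]

Posterior: Beta(8.2, 26.5).
Equal-tailed 90% interval: the 0.05 and 0.95 quantiles of Beta(8.2, 26.5).
Posterior mean ≈ 0.236, SD ≈ 0.071; a Normal approximation gives roughly [0.119, 0.353].
Exact: F⁻¹(0.05) = 0.129; F⁻¹(0.95) = 0.362.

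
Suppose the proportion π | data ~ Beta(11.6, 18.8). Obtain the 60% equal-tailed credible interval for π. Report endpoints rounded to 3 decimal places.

[0.307, 0.455]

Posterior: Beta(11.6, 18.8).
Equal-tailed 60% interval: the 0.2 and 0.8 quantiles of Beta(11.6, 18.8).
Posterior mean ≈ 0.382, SD ≈ 0.087; a Normal approximation gives roughly [0.309, 0.455].
Exact: F⁻¹(0.2) = 0.307; F⁻¹(0.8) = 0.455.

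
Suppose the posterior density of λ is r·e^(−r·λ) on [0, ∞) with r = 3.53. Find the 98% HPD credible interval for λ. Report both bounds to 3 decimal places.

The exponential density is strictly decreasing on [0, ∞), so the HPD interval is anchored at 0: [0, q] with P(λ ≤ q) = 0.98.
q = −ln(1 − 0.98) / 3.53 = 3.9120 / 3.53 = 1.108.

[0.000, 1.108]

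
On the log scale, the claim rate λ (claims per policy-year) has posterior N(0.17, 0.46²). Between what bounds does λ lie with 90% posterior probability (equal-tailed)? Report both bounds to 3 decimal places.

On the log scale the 90% interval is 0.17 ± 1.645 × 0.46 = [-0.5866, 0.9266].
Exponentiate: [e^-0.5866, e^0.9266] = [0.556, 2.526].

[0.556, 2.526]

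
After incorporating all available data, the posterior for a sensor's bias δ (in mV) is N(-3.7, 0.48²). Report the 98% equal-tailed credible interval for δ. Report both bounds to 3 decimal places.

The posterior is symmetric, so the 98% equal-tailed interval is δ = -3.7 ± z·0.48 with z = 2.326.
Half-width: 2.326 × 0.48 = 1.117.
-3.7 − 1.117 = -4.817; -3.7 + 1.117 = -2.583.

[-4.817, -2.583]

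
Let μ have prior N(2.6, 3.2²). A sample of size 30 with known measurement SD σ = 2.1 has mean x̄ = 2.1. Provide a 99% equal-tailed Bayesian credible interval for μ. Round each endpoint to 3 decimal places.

[1.127, 3.088]

Posterior precision = 1/3.2² + 30/2.1² = 0.0977 + 6.8027 = 6.9004, so posterior SD = 0.3807.
Posterior mean = (2.6/3.2² + 30·2.1/2.1²) / 6.9004 = 2.1071.
Interval: 2.1071 ± 2.576 × 0.3807 → [1.127, 3.088].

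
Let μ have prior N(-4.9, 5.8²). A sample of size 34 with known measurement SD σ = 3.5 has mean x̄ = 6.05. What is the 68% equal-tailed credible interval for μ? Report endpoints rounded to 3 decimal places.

[5.340, 6.528]

Posterior precision = 1/5.8² + 34/3.5² = 0.0297 + 2.7755 = 2.8052, so posterior SD = 0.5971.
Posterior mean = (-4.9/5.8² + 34·6.05/3.5²) / 2.8052 = 5.9340.
Interval: 5.9340 ± 0.994 × 0.5971 → [5.340, 6.528].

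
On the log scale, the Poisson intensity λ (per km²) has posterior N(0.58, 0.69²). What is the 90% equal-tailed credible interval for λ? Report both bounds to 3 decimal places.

On the log scale the 90% interval is 0.58 ± 1.645 × 0.69 = [-0.5549, 1.7149].
Exponentiate: [e^-0.5549, e^1.7149] = [0.574, 5.556].

[0.574, 5.556]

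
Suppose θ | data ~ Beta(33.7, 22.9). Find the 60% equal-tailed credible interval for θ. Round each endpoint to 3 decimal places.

[0.541, 0.651]

Posterior: Beta(33.7, 22.9).
Equal-tailed 60% interval: the 0.2 and 0.8 quantiles of Beta(33.7, 22.9).
Posterior mean ≈ 0.595, SD ≈ 0.065; a Normal approximation gives roughly [0.541, 0.650].
Exact: F⁻¹(0.2) = 0.541; F⁻¹(0.8) = 0.651.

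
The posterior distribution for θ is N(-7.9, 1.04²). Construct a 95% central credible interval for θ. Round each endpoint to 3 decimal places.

[-9.938, -5.862]

The posterior is symmetric, so the 95% equal-tailed interval is θ = -7.9 ± z·1.04 with z = 1.960.
Half-width: 1.960 × 1.04 = 2.038.
-7.9 − 2.038 = -9.938; -7.9 + 2.038 = -5.862.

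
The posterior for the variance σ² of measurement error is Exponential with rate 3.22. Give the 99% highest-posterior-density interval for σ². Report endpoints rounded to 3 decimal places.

The exponential density is strictly decreasing on [0, ∞), so the HPD interval is anchored at 0: [0, q] with P(σ² ≤ q) = 0.99.
q = −ln(1 − 0.99) / 3.22 = 4.6052 / 3.22 = 1.430.

[0.000, 1.430]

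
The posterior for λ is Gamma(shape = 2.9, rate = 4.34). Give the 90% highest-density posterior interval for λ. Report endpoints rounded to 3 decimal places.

The posterior is unimodal and skewed, so the HPD interval has equal density at both endpoints and is the shortest 90% interval.
Solving f(0.092) = f(1.228) with F(1.228) − F(0.092) = 0.90 gives [0.092, 1.228].
For comparison, the equal-tailed interval is [0.177, 1.416]; the HPD is narrower and shifted toward the mode.

[0.092, 1.228]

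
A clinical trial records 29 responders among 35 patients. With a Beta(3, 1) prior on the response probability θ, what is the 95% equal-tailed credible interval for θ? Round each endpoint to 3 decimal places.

[0.687, 0.923]

Posterior: Beta(3+29, 1+6) = Beta(32, 7).
Equal-tailed 95% interval: the 0.025 and 0.975 quantiles of Beta(32, 7).
Posterior mean ≈ 0.821, SD ≈ 0.061; a Normal approximation gives roughly [0.702, 0.939].
Exact: F⁻¹(0.025) = 0.687; F⁻¹(0.975) = 0.923.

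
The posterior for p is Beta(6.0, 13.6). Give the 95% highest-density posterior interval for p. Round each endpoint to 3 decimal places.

The posterior is unimodal and skewed, so the HPD interval has equal density at both endpoints and is the shortest 95% interval.
Solving f(0.117) = f(0.506) with F(0.506) − F(0.117) = 0.95 gives [0.117, 0.506].
For comparison, the equal-tailed interval is [0.129, 0.521]; the HPD is narrower and shifted toward the mode.

[0.117, 0.506]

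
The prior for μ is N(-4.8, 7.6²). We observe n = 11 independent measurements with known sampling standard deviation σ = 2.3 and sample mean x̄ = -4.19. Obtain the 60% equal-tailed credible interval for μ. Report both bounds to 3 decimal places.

Posterior precision = 1/7.6² + 11/2.3² = 0.0173 + 2.0794 = 2.0967, so posterior SD = 0.6906.
Posterior mean = (-4.8/7.6² + 11·-4.19/2.3²) / 2.0967 = -4.1950.
Interval: -4.1950 ± 0.842 × 0.6906 → [-4.776, -3.614].

[-4.776, -3.614]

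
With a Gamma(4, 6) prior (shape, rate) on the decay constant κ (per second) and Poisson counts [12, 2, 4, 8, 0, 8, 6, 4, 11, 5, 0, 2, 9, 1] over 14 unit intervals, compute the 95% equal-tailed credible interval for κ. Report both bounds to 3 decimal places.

Posterior: Gamma(4+72, 6+14) = Gamma(76, 20) (shape, rate).
Equal-tailed 95% interval: Gamma(76, 20) quantiles at 0.025 and 0.975.
Posterior mean ≈ 3.800, SD ≈ 0.436; a Normal approximation gives roughly [2.946, 4.654].
Exact: lower = 2.994; upper = 4.701.

[2.994, 4.701]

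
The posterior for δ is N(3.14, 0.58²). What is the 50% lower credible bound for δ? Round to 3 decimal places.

3.140

Need L with P(δ ≥ L) = 0.50: L = 3.14 − z_{0.5}·0.58.
z = 0.000; L = 3.14 − 0.000 × 0.58 = 3.140.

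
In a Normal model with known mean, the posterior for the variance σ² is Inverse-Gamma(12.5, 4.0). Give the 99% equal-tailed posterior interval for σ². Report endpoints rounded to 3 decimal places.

[0.170, 0.760]

Inverse-Gamma(12.5, 4.0) quantiles: F⁻¹(0.005) and F⁻¹(0.995).
Equivalently, 1/σ² ~ Gamma(12.5, rate = 4.0); invert its 0.995 and 0.005 quantiles.
Posterior mean ≈ 0.348, SD ≈ 0.107; a Normal approximation gives roughly [0.071, 0.624].
Exact: lower = 0.170; upper = 0.760.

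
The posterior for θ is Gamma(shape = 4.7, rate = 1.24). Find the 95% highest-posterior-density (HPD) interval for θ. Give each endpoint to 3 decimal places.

The posterior is unimodal and skewed, so the HPD interval has equal density at both endpoints and is the shortest 95% interval.
Solving f(0.848) = f(7.251) with F(7.251) − F(0.848) = 0.95 gives [0.848, 7.251].
For comparison, the equal-tailed interval is [1.176, 7.907]; the HPD is narrower and shifted toward the mode.

[0.848, 7.251]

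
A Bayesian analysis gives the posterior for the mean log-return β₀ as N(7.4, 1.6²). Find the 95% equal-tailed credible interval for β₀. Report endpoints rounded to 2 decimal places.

The posterior is symmetric, so the 95% equal-tailed interval is β₀ = 7.4 ± z·1.6 with z = 1.960.
Half-width: 1.960 × 1.6 = 3.14.
7.4 − 3.14 = 4.26; 7.4 + 3.14 = 10.54.

[4.26, 10.54]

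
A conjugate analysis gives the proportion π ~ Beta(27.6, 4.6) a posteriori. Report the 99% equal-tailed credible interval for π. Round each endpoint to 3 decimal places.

Posterior: Beta(27.6, 4.6).
Equal-tailed 99% interval: the 0.005 and 0.995 quantiles of Beta(27.6, 4.6).
Posterior mean ≈ 0.857, SD ≈ 0.061; a Normal approximation gives roughly [0.701, 1.014].
Exact: F⁻¹(0.005) = 0.665; F⁻¹(0.995) = 0.970.

[0.665, 0.970]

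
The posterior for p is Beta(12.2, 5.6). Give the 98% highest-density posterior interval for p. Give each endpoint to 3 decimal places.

The posterior is unimodal and skewed, so the HPD interval has equal density at both endpoints and is the shortest 98% interval.
Solving f(0.431) = f(0.907) with F(0.907) − F(0.431) = 0.98 gives [0.431, 0.907].
For comparison, the equal-tailed interval is [0.415, 0.896]; the HPD is narrower and shifted toward the mode.

[0.431, 0.907]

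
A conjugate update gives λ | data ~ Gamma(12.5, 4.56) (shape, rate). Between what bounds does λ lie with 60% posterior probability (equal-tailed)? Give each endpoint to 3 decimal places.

Posterior: Gamma(shape 12.5, rate 4.56).
Equal-tailed 60% interval: Gamma(12.5, 4.56) quantiles at 0.2 and 0.8.
Posterior mean ≈ 2.741, SD ≈ 0.775; a Normal approximation gives roughly [2.089, 3.394].
Exact: lower = 2.077; upper = 3.364.

[2.077, 3.364]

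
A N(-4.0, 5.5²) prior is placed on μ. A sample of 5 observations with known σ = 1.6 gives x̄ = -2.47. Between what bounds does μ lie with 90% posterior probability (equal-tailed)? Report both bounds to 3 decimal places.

[-3.663, -1.328]

Posterior precision = 1/5.5² + 5/1.6² = 0.0331 + 1.9531 = 1.9862, so posterior SD = 0.7096.
Posterior mean = (-4.0/5.5² + 5·-2.47/1.6²) / 1.9862 = -2.4955.
Interval: -2.4955 ± 1.645 × 0.7096 → [-3.663, -1.328].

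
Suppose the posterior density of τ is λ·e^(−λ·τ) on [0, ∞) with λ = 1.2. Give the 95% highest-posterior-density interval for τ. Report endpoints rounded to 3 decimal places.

[0.000, 2.496]

The exponential density is strictly decreasing on [0, ∞), so the HPD interval is anchored at 0: [0, q] with P(τ ≤ q) = 0.95.
q = −ln(1 − 0.95) / 1.2 = 2.9957 / 1.2 = 2.496.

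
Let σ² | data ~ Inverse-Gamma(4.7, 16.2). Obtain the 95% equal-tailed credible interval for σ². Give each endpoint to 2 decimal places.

Inverse-Gamma(4.7, 16.2) quantiles: F⁻¹(0.025) and F⁻¹(0.975).
Equivalently, 1/σ² ~ Gamma(4.7, rate = 16.2); invert its 0.975 and 0.025 quantiles.
Posterior mean ≈ 4.38, SD ≈ 2.66; a Normal approximation gives roughly [-0.84, 9.60].
Exact: lower = 1.65; upper = 11.11.

[1.65, 11.11]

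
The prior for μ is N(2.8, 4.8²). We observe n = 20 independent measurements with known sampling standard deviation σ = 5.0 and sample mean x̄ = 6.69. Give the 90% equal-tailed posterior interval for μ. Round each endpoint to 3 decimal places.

Posterior precision = 1/4.8² + 20/5.0² = 0.0434 + 0.8000 = 0.8434, so posterior SD = 1.0889.
Posterior mean = (2.8/4.8² + 20·6.69/5.0²) / 0.8434 = 6.4898.
Interval: 6.4898 ± 1.645 × 1.0889 → [4.699, 8.281].

[4.699, 8.281]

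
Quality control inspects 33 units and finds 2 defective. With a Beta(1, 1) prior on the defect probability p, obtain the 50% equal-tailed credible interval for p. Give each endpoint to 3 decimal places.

[0.051, 0.112]

Posterior: Beta(1+2, 1+31) = Beta(3, 32).
Equal-tailed 50% interval: the 0.25 and 0.75 quantiles of Beta(3, 32).
Posterior mean ≈ 0.086, SD ≈ 0.047; a Normal approximation gives roughly [0.054, 0.117].
Exact: F⁻¹(0.25) = 0.051; F⁻¹(0.75) = 0.112.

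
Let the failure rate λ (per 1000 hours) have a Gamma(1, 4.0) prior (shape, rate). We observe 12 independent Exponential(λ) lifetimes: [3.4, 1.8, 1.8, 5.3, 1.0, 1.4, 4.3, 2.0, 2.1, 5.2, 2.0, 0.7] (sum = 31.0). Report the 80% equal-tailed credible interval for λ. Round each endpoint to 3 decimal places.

Posterior: Gamma(1+12, 4.0+31.0) = Gamma(13, 35.0) (shape, rate).
Equal-tailed 80% interval: Gamma(13, 35.0) quantiles at 0.1 and 0.9.
Posterior mean ≈ 0.371, SD ≈ 0.103; a Normal approximation gives roughly [0.239, 0.503].
Exact: lower = 0.247; upper = 0.508.

[0.247, 0.508]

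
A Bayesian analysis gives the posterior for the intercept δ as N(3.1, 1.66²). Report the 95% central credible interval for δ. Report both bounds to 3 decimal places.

[-0.154, 6.354]

The posterior is symmetric, so the 95% equal-tailed interval is δ = 3.1 ± z·1.66 with z = 1.960.
Half-width: 1.960 × 1.66 = 3.254.
3.1 − 3.254 = -0.154; 3.1 + 3.254 = 6.354.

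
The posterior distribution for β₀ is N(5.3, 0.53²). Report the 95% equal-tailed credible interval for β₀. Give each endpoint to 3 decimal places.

[4.261, 6.339]

The posterior is symmetric, so the 95% equal-tailed interval is β₀ = 5.3 ± z·0.53 with z = 1.960.
Half-width: 1.960 × 0.53 = 1.039.
5.3 − 1.039 = 4.261; 5.3 + 1.039 = 6.339.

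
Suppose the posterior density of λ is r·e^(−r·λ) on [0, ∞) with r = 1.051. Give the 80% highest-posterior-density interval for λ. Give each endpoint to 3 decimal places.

The exponential density is strictly decreasing on [0, ∞), so the HPD interval is anchored at 0: [0, q] with P(λ ≤ q) = 0.80.
q = −ln(1 − 0.80) / 1.051 = 1.6094 / 1.051 = 1.531.

[0.000, 1.531]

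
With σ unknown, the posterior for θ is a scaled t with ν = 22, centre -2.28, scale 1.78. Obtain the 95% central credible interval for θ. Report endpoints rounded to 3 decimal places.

[-5.971, 1.411]

The t_22 distribution is symmetric; the 95% interval is -2.28 ± t·1.78 with t_{0.975,22} = 2.074.
Half-width: 2.074 × 1.78 = 3.691.
-2.28 − 3.691 = -5.971; -2.28 + 3.691 = 1.411.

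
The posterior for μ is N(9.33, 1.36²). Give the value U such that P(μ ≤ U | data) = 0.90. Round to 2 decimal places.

11.07

Need U with P(μ ≤ U) = 0.90: U = 9.33 + z_{0.1}·1.36.
z = 1.282; U = 9.33 + 1.282 × 1.36 = 11.07.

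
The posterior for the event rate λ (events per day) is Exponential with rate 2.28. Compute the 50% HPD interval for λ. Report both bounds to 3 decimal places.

[0.000, 0.304]

The exponential density is strictly decreasing on [0, ∞), so the HPD interval is anchored at 0: [0, q] with P(λ ≤ q) = 0.50.
q = −ln(1 − 0.50) / 2.28 = 0.6931 / 2.28 = 0.304.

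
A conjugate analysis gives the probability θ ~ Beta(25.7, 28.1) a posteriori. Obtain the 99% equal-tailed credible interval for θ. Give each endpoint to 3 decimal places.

Posterior: Beta(25.7, 28.1).
Equal-tailed 99% interval: the 0.005 and 0.995 quantiles of Beta(25.7, 28.1).
Posterior mean ≈ 0.478, SD ≈ 0.067; a Normal approximation gives roughly [0.304, 0.652].
Exact: F⁻¹(0.005) = 0.308; F⁻¹(0.995) = 0.650.

[0.308, 0.650]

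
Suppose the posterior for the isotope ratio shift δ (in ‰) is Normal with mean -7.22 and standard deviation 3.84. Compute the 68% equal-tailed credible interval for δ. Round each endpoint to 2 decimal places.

The posterior is symmetric, so the 68% equal-tailed interval is δ = -7.22 ± z·3.84 with z = 0.994.
Half-width: 0.994 × 3.84 = 3.82.
-7.22 − 3.82 = -11.04; -7.22 + 3.82 = -3.40.

[-11.04, -3.40]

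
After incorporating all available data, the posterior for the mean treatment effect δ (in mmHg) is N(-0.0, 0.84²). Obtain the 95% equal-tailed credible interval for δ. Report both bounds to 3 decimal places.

[-1.646, 1.646]

The posterior is symmetric, so the 95% equal-tailed interval is δ = -0.0 ± z·0.84 with z = 1.960.
Half-width: 1.960 × 0.84 = 1.646.
-0.0 − 1.646 = -1.646; -0.0 + 1.646 = 1.646.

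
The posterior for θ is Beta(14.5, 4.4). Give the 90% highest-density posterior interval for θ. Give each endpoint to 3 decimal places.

The posterior is unimodal and skewed, so the HPD interval has equal density at both endpoints and is the shortest 90% interval.
Solving f(0.619) = f(0.921) with F(0.921) − F(0.619) = 0.90 gives [0.619, 0.921].
For comparison, the equal-tailed interval is [0.596, 0.905]; the HPD is narrower and shifted toward the mode.

[0.619, 0.921]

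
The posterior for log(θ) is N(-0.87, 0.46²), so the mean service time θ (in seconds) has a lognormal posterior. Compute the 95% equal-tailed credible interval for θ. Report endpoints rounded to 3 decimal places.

On the log scale the 95% interval is -0.87 ± 1.960 × 0.46 = [-1.7716, 0.0316].
Exponentiate: [e^-1.7716, e^0.0316] = [0.170, 1.032].

[0.170, 1.032]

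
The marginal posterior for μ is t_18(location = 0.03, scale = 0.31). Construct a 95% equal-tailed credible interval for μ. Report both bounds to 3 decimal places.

The t_18 distribution is symmetric; the 95% interval is 0.03 ± t·0.31 with t_{0.975,18} = 2.101.
Half-width: 2.101 × 0.31 = 0.651.
0.03 − 0.651 = -0.621; 0.03 + 0.651 = 0.681.

[-0.621, 0.681]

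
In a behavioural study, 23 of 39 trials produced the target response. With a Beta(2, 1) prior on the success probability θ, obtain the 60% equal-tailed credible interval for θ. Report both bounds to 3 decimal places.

[0.532, 0.659]

Posterior: Beta(2+23, 1+16) = Beta(25, 17).
Equal-tailed 60% interval: the 0.2 and 0.8 quantiles of Beta(25, 17).
Posterior mean ≈ 0.595, SD ≈ 0.075; a Normal approximation gives roughly [0.532, 0.658].
Exact: F⁻¹(0.2) = 0.532; F⁻¹(0.8) = 0.659.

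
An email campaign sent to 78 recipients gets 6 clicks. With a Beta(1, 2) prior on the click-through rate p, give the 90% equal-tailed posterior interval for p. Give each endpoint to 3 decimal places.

[0.042, 0.143]

Posterior: Beta(1+6, 2+72) = Beta(7, 74).
Equal-tailed 90% interval: the 0.05 and 0.95 quantiles of Beta(7, 74).
Posterior mean ≈ 0.086, SD ≈ 0.031; a Normal approximation gives roughly [0.035, 0.137].
Exact: F⁻¹(0.05) = 0.042; F⁻¹(0.95) = 0.143.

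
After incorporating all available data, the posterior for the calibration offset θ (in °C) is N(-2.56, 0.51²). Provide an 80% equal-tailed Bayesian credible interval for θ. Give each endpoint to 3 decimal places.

The posterior is symmetric, so the 80% equal-tailed interval is θ = -2.56 ± z·0.51 with z = 1.282.
Half-width: 1.282 × 0.51 = 0.654.
-2.56 − 0.654 = -3.214; -2.56 + 0.654 = -1.906.

[-3.214, -1.906]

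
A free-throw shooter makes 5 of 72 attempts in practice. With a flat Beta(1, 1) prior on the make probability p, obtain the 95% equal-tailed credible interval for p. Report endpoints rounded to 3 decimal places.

[0.031, 0.153]

Posterior: Beta(1+5, 1+67) = Beta(6, 68).
Equal-tailed 95% interval: the 0.025 and 0.975 quantiles of Beta(6, 68).
Posterior mean ≈ 0.081, SD ≈ 0.032; a Normal approximation gives roughly [0.019, 0.143].
Exact: F⁻¹(0.025) = 0.031; F⁻¹(0.975) = 0.153.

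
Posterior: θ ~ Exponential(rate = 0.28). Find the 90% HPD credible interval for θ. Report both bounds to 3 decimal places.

The exponential density is strictly decreasing on [0, ∞), so the HPD interval is anchored at 0: [0, q] with P(θ ≤ q) = 0.90.
q = −ln(1 − 0.90) / 0.28 = 2.3026 / 0.28 = 8.224.

[0.000, 8.224]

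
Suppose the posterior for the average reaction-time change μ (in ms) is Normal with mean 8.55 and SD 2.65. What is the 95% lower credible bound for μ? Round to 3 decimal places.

Need L with P(μ ≥ L) = 0.95: L = 8.55 − z_{0.05}·2.65.
z = 1.645; L = 8.55 − 1.645 × 2.65 = 4.191.

4.191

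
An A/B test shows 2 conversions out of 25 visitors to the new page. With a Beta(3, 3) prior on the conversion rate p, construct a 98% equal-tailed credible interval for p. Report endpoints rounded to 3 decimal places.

Posterior: Beta(3+2, 3+23) = Beta(5, 26).
Equal-tailed 98% interval: the 0.01 and 0.99 quantiles of Beta(5, 26).
Posterior mean ≈ 0.161, SD ≈ 0.065; a Normal approximation gives roughly [0.010, 0.313].
Exact: F⁻¹(0.01) = 0.045; F⁻¹(0.99) = 0.340.

[0.045, 0.340]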